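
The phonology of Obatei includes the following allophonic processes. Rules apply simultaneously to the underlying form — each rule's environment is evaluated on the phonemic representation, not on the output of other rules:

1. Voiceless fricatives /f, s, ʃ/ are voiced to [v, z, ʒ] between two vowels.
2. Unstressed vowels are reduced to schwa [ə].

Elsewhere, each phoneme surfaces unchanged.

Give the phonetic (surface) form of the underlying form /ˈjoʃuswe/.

[ˈjoʒəswə]

/j/ (word-initial): no rule targets it → [j].
/o/ (between /j/ and /ʃ/): rule 2 targets it, but not in an unstressed syllable → unchanged [o].
/ʃ/ — between /o/ and /u/, between two vowels — surfaces as [ʒ] (rule 1).
/u/ (between /ʃ/ and /s/): in an unstressed syllable, so rule 2 applies → [ə].
/s/ — between /u/ and /w/; rule 1 does not apply here → [s].
/w/ (between /s/ and /e/) is unaffected → [w].
/e/ — word-final, in an unstressed syllable — surfaces as [ə] (rule 2).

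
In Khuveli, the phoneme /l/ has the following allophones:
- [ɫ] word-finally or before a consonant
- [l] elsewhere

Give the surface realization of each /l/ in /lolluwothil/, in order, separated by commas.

Occurrence 1 (position 1): no conditioning environment matches → elsewhere allophone [l].
Occurrence 2 (position 3): word-finally or before a consonant → [ɫ].
Occurrence 3 (position 4): no conditioning environment matches → elsewhere allophone [l].
Occurrence 4 (position 11): word-finally or before a consonant → [ɫ].

[l], [ɫ], [l], [ɫ]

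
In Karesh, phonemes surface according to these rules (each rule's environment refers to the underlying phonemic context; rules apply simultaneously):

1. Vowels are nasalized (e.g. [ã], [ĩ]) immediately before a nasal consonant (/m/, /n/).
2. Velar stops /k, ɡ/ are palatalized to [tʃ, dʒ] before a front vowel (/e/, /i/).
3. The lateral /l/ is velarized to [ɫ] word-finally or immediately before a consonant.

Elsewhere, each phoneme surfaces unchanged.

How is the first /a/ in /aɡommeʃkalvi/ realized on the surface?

[a]

/a/ (word-initial) fails the environment for rule 1, so it stays [a].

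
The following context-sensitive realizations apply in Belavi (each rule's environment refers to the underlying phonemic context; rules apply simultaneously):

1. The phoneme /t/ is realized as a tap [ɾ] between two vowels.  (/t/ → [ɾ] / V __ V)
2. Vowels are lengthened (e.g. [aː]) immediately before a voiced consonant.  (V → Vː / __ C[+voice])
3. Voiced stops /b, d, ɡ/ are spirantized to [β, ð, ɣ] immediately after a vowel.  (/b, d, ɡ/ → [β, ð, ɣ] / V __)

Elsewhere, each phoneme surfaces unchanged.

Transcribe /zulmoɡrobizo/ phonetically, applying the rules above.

[zuːlmoːɣroːβiːzo]

/z/ (word-initial): no rule targets it → [z].
/u/ — between /z/ and /l/, before a voiced consonant — surfaces as [uː] (rule 2).
/l/ — not in any rule's target class → [l].
/m/ stays [m].
/o/ meets the environment for rule 2 (before a voiced consonant) → [oː].
/ɡ/ (between /o/ and /r/) occurs immediately after a vowel → [ɣ] by rule 3.
/r/ (between /ɡ/ and /o/) is unaffected → [r].
Rule 2 applies to /o/ (between /r/ and /b/: before a voiced consonant) → [oː].
/b/ — between /o/ and /i/, immediately after a vowel — surfaces as [β] (rule 3).
/i/ (between /b/ and /z/): before a voiced consonant, so rule 2 applies → [iː].
/z/ (between /i/ and /o/): no rule targets it → [z].
/o/ — word-final; rule 2 does not apply here → [o].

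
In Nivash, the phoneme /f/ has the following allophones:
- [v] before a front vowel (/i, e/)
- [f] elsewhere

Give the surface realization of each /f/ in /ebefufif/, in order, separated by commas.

[f], [v], [f]

Occurrence 1 (position 4): no conditioning environment matches → elsewhere allophone [f].
Occurrence 2 (position 6): before a front vowel (/i, e/) → [v].
Occurrence 3 (position 8): no conditioning environment matches → elsewhere allophone [f].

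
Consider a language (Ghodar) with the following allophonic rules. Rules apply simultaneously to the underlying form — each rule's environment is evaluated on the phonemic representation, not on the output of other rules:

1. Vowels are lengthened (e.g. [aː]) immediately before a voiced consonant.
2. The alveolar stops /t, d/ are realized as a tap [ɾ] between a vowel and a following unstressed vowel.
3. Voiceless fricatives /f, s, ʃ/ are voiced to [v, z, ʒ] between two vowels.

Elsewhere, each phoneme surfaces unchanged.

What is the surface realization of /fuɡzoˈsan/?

/f/ (word-initial): rule 3 targets it, but not between two vowels → unchanged [f].
/u/ (between /f/ and /ɡ/): before a voiced consonant, so rule 1 applies → [uː].
/ɡ/ stays [ɡ].
/z/ (between /ɡ/ and /o/): no rule targets it → [z].
/o/ (between /z/ and /s/) is in the target of rule 1 but the environment (before a voiced consonant) is not met → [o].
Rule 3 applies to /s/ (between /o/ and /a/: between two vowels) → [z].
/a/ (between /s/ and /n/): before a voiced consonant, so rule 1 applies → [aː].
/n/ — not in any rule's target class → [n].

[fuːɡzoˈzaːn]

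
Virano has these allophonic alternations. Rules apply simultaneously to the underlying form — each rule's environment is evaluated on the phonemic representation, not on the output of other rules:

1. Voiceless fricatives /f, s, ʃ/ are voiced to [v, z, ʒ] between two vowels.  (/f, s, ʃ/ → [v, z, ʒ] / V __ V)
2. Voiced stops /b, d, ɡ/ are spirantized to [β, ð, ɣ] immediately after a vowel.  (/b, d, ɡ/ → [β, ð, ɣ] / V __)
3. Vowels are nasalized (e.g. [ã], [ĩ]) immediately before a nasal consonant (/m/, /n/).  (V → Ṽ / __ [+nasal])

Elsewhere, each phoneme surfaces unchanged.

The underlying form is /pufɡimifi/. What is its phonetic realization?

/p/ (word-initial): no rule targets it → [p].
/u/ (between /p/ and /f/): rule 3 targets it, but not before a nasal consonant → unchanged [u].
/f/ — between /u/ and /ɡ/; rule 1 does not apply here → [f].
/ɡ/ (between /f/ and /i/) fails the environment for rule 2, so it stays [ɡ].
/i/ — between /ɡ/ and /m/, before a nasal consonant — surfaces as [ĩ] (rule 3).
/m/ (between /i/ and /i/) is unaffected → [m].
/i/ (between /m/ and /f/) fails the environment for rule 3, so it stays [i].
Rule 1 applies to /f/ (between /i/ and /i/: between two vowels) → [v].
/i/ — word-final; rule 3 does not apply here → [i].

[pufɡĩmivi]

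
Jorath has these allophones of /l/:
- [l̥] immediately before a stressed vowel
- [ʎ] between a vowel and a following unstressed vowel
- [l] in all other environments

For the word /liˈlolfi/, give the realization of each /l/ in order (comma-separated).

Occurrence 1 (position 1): no conditioning environment matches → elsewhere allophone [l].
Occurrence 2 (position 3): immediately before a stressed vowel → [l̥].
Occurrence 3 (position 5): no conditioning environment matches → elsewhere allophone [l].

[l], [l̥], [l]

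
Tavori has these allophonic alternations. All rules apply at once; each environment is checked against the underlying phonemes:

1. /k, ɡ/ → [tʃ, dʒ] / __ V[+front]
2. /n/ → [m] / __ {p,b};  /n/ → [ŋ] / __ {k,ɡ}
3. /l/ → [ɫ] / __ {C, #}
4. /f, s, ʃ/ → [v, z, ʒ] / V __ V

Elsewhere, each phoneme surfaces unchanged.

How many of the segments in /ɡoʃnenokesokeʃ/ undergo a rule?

3

Segments that undergo a rule: /k/ → [tʃ] (rule 1); /s/ → [z] (rule 4); /k/ → [tʃ] (rule 1).
All other segments surface unchanged.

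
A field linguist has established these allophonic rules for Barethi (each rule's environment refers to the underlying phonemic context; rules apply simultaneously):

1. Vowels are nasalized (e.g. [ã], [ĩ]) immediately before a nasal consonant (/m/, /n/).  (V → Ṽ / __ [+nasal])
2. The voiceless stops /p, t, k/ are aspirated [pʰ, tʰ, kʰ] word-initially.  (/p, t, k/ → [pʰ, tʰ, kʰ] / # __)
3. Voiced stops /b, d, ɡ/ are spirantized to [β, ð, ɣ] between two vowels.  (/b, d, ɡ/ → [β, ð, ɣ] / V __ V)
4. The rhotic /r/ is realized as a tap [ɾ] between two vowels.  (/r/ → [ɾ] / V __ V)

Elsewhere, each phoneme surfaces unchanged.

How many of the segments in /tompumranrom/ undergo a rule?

5

Segments that undergo a rule: /t/ → [tʰ] (rule 2); /o/ → [õ] (rule 1); /u/ → [ũ] (rule 1); /a/ → [ã] (rule 1); /o/ → [õ] (rule 1).
All other segments surface unchanged.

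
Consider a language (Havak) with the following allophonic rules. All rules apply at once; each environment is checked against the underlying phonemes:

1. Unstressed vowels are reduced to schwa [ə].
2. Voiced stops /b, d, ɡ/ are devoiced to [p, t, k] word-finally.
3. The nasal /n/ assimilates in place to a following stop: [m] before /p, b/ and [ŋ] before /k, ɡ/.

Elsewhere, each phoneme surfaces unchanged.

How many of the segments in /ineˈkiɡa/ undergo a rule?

Segments that undergo a rule: /i/ → [ə] (rule 1); /e/ → [ə] (rule 1); /a/ → [ə] (rule 1).
All other segments surface unchanged.

3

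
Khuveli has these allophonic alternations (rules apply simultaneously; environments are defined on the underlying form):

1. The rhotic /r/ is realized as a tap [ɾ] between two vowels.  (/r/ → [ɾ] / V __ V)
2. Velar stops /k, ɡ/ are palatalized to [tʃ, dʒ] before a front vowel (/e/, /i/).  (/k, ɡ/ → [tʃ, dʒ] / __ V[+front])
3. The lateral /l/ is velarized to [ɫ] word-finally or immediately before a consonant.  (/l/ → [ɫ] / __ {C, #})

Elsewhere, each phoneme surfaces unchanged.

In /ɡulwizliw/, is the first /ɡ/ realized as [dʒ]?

No

/ɡ/ (word-initial) fails the environment for rule 2, so it stays [ɡ].
The actual realization is [ɡ], not [dʒ].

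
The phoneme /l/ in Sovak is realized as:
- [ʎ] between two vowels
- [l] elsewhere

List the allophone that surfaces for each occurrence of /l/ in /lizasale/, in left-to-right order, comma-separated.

Occurrence 1 (position 1): no conditioning environment matches → elsewhere allophone [l].
Occurrence 2 (position 7): between two vowels → [ʎ].

[l], [ʎ]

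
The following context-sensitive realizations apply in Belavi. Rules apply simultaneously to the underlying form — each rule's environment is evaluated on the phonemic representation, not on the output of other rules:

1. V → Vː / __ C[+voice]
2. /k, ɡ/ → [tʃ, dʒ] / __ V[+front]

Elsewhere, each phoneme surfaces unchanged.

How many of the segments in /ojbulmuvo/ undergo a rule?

Segments that undergo a rule: /o/ → [oː] (rule 1); /u/ → [uː] (rule 1); /u/ → [uː] (rule 1).
All other segments surface unchanged.

3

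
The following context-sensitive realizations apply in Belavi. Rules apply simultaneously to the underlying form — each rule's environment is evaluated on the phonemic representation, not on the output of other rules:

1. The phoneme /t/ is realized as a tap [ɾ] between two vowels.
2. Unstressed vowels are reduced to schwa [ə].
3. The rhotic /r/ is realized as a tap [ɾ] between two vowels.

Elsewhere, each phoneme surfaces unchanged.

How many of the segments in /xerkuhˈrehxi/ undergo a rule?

3

Segments that undergo a rule: /e/ → [ə] (rule 2); /u/ → [ə] (rule 2); /i/ → [ə] (rule 2).
All other segments surface unchanged.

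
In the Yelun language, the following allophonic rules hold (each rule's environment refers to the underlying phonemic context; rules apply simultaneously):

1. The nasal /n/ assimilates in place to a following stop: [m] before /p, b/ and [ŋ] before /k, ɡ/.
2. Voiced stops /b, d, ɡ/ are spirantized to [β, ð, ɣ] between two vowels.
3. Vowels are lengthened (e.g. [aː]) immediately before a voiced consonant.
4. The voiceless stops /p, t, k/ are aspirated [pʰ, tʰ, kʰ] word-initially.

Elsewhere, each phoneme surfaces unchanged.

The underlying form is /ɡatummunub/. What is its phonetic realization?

/ɡ/ — word-initial; rule 2 does not apply here → [ɡ].
/a/ (between /ɡ/ and /t/): rule 3 targets it, but not before a voiced consonant → unchanged [a].
/t/ (between /a/ and /u/) fails the environment for rule 4, so it stays [t].
/u/ (between /t/ and /m/) occurs before a voiced consonant → [uː] by rule 3.
/u/ (between /m/ and /n/): before a voiced consonant, so rule 3 applies → [uː].
/n/ — between /u/ and /u/; rule 1 does not apply here → [n].
/u/ (between /n/ and /b/) occurs before a voiced consonant → [uː] by rule 3.
/b/ — word-final; rule 2 does not apply here → [b].

[ɡatuːmmuːnuːb]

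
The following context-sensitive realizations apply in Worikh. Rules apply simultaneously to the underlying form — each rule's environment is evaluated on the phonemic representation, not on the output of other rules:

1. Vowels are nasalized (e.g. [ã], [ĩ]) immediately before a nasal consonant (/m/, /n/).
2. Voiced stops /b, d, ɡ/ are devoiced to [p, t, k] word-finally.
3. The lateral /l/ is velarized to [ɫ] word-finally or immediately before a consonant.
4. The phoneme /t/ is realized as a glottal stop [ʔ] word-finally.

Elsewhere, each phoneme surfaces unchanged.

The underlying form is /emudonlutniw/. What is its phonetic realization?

[ẽmudõnlutniw]

Rule 1 applies to /e/ (word-initial: before a nasal consonant) → [ẽ].
/m/ (between /e/ and /u/) is unaffected → [m].
/u/ (between /m/ and /d/): rule 1 targets it, but not before a nasal consonant → unchanged [u].
/d/ (between /u/ and /o/): rule 2 targets it, but not word-finally → unchanged [d].
/o/ (between /d/ and /n/) occurs before a nasal consonant → [õ] by rule 1.
/n/ — not in any rule's target class → [n].
/l/ — between /n/ and /u/; rule 3 does not apply here → [l].
/u/ (between /l/ and /t/) is in the target of rule 1 but the environment (before a nasal consonant) is not met → [u].
/t/ (between /u/ and /n/): rule 4 targets it, but not word-finally → unchanged [t].
/n/ — not in any rule's target class → [n].
/i/ (between /n/ and /w/) is in the target of rule 1 but the environment (before a nasal consonant) is not met → [i].
/w/ — not in any rule's target class → [w].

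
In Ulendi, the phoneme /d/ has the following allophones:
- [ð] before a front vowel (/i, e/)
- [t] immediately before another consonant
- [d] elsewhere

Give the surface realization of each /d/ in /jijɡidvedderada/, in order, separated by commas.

Occurrence 1 (position 6): immediately before another consonant → [t].
Occurrence 2 (position 9): immediately before another consonant → [t].
Occurrence 3 (position 10): before a front vowel (/i, e/) → [ð].
Occurrence 4 (position 14): no conditioning environment matches → elsewhere allophone [d].

[t], [t], [ð], [d]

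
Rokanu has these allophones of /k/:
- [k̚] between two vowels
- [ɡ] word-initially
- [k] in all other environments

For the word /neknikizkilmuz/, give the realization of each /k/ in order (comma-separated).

Occurrence 1 (position 3): no conditioning environment matches → elsewhere allophone [k].
Occurrence 2 (position 6): between two vowels → [k̚].
Occurrence 3 (position 9): no conditioning environment matches → elsewhere allophone [k].

[k], [k̚], [k]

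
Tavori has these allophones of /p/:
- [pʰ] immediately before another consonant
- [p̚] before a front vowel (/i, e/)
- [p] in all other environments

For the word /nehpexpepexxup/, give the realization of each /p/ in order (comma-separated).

[p̚], [p̚], [p̚], [p]

Occurrence 1 (position 4): before a front vowel (/i, e/) → [p̚].
Occurrence 2 (position 7): before a front vowel (/i, e/) → [p̚].
Occurrence 3 (position 9): before a front vowel (/i, e/) → [p̚].
Occurrence 4 (position 14): no conditioning environment matches → elsewhere allophone [p].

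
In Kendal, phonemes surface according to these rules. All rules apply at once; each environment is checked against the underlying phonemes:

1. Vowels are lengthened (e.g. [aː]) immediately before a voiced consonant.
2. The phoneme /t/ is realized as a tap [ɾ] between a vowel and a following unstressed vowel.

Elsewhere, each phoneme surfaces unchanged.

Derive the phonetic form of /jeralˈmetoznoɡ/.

[jeːraːlˈmeɾoːznoːɡ]

/j/ (word-initial) is unaffected → [j].
/e/ meets the environment for rule 1 (before a voiced consonant) → [eː].
/r/ (between /e/ and /a/) is unaffected → [r].
/a/ (between /r/ and /l/) occurs before a voiced consonant → [aː] by rule 1.
/l/ — not in any rule's target class → [l].
/m/ — not in any rule's target class → [m].
/e/ — between /m/ and /t/; rule 1 does not apply here → [e].
/t/ (between /e/ and /o/) occurs between a vowel and a following unstressed vowel → [ɾ] by rule 2.
Rule 1 applies to /o/ (between /t/ and /z/: before a voiced consonant) → [oː].
/z/ (between /o/ and /n/): no rule targets it → [z].
/n/ stays [n].
/o/ meets the environment for rule 1 (before a voiced consonant) → [oː].
/ɡ/ (word-final) is unaffected → [ɡ].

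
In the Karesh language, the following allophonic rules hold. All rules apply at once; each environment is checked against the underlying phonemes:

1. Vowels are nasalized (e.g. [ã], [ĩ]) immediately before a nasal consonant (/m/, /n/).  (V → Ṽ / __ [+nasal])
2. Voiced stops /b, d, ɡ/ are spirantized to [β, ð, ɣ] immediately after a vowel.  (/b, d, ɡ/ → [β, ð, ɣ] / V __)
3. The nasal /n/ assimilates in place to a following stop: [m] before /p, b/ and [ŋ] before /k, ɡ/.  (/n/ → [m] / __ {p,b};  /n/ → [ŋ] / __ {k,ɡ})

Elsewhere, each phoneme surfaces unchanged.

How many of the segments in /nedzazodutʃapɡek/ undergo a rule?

2

Segments that undergo a rule: /d/ → [ð] (rule 2); /d/ → [ð] (rule 2).
All other segments surface unchanged.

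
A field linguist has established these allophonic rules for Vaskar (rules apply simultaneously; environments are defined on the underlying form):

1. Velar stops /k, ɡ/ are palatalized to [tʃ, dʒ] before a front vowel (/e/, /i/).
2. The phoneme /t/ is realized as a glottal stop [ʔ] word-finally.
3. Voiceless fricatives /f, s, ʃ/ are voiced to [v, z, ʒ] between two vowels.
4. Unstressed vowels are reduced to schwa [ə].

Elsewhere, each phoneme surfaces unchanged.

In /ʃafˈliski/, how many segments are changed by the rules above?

Segments that undergo a rule: /a/ → [ə] (rule 4); /k/ → [tʃ] (rule 1); /i/ → [ə] (rule 4).
All other segments surface unchanged.

3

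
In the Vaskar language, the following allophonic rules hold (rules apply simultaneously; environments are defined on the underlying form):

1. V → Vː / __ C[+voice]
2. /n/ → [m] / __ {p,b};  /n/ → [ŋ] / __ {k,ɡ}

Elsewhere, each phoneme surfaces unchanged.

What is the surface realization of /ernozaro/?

[eːrnoːzaːro]

/e/ meets the environment for rule 1 (before a voiced consonant) → [eː].
/r/ (between /e/ and /n/) is unaffected → [r].
/n/ (between /r/ and /o/) fails the environment for rule 2, so it stays [n].
/o/ (between /n/ and /z/): before a voiced consonant, so rule 1 applies → [oː].
/z/ (between /o/ and /a/) is unaffected → [z].
/a/ meets the environment for rule 1 (before a voiced consonant) → [aː].
/r/ (between /a/ and /o/) is unaffected → [r].
/o/ (word-final): rule 1 targets it, but not before a voiced consonant → unchanged [o].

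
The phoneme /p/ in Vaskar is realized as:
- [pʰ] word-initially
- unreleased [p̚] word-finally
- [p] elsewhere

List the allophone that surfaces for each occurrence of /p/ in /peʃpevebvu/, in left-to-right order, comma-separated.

[pʰ], [p]

Occurrence 1 (position 1): word-initially → [pʰ].
Occurrence 2 (position 4): no conditioning environment matches → elsewhere allophone [p].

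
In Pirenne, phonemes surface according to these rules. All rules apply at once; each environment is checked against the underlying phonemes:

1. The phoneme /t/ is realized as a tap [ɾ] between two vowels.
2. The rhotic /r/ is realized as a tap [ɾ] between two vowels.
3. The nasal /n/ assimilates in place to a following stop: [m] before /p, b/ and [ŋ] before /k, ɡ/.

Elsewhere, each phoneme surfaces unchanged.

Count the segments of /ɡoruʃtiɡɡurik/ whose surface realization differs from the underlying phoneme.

2

Segments that undergo a rule: /r/ → [ɾ] (rule 2); /r/ → [ɾ] (rule 2).
All other segments surface unchanged.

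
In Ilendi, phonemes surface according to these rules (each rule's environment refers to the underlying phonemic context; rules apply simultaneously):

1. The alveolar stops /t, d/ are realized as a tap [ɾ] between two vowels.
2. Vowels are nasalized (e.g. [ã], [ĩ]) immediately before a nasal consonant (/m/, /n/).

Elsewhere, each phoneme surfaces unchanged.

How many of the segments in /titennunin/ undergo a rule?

Segments that undergo a rule: /t/ → [ɾ] (rule 1); /e/ → [ẽ] (rule 2); /u/ → [ũ] (rule 2); /i/ → [ĩ] (rule 2).
All other segments surface unchanged.

4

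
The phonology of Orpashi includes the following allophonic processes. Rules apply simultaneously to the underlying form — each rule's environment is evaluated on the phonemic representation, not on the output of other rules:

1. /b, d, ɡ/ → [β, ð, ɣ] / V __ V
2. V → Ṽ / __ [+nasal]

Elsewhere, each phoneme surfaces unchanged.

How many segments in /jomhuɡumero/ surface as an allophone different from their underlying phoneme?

Segments that undergo a rule: /o/ → [õ] (rule 2); /ɡ/ → [ɣ] (rule 1); /u/ → [ũ] (rule 2).
All other segments surface unchanged.

3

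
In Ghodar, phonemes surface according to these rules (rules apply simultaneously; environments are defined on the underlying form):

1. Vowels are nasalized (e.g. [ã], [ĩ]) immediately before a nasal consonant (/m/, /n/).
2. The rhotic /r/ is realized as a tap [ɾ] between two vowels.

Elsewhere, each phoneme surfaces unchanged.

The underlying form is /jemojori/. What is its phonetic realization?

Rule 1 applies to /e/ (between /j/ and /m/: before a nasal consonant) → [ẽ].
/o/ (between /m/ and /j/) fails the environment for rule 1, so it stays [o].
/o/ (between /j/ and /r/) is in the target of rule 1 but the environment (before a nasal consonant) is not met → [o].
/r/ meets the environment for rule 2 (between two vowels) → [ɾ].
/i/ (word-final): rule 1 targets it, but not before a nasal consonant → unchanged [i].

[jẽmojoɾi]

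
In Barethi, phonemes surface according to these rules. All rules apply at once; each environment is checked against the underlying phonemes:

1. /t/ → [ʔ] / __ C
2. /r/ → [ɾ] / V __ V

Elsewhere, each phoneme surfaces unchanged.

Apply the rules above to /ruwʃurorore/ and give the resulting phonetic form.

[ruwʃuɾoɾoɾe]

/r/ (word-initial) fails the environment for rule 2, so it stays [r].
/r/ — between /u/ and /o/, between two vowels — surfaces as [ɾ] (rule 2).
/r/ meets the environment for rule 2 (between two vowels) → [ɾ].
/r/ (between /o/ and /e/) occurs between two vowels → [ɾ] by rule 2.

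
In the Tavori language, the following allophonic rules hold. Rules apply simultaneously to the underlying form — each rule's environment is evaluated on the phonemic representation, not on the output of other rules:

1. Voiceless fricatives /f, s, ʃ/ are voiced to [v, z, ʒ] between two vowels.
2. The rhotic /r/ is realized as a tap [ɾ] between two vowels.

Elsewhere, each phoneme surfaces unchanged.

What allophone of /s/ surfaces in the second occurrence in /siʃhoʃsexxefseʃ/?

[s]

/s/ — between /ʃ/ and /e/; rule 1 does not apply here → [s].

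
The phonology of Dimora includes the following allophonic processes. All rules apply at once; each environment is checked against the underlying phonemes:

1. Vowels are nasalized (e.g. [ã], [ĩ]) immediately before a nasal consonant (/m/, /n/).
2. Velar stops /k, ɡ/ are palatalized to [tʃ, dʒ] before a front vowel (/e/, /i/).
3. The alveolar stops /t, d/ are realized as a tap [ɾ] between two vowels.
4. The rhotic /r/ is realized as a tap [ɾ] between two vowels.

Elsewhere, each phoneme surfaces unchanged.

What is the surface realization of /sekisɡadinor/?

[setʃisɡaɾĩnor]

/s/ — not in any rule's target class → [s].
/e/ — between /s/ and /k/; rule 1 does not apply here → [e].
/k/ — between /e/ and /i/, before a front vowel — surfaces as [tʃ] (rule 2).
/i/ (between /k/ and /s/) fails the environment for rule 1, so it stays [i].
/s/ (between /i/ and /ɡ/) is unaffected → [s].
/ɡ/ (between /s/ and /a/) is in the target of rule 2 but the environment (before a front vowel) is not met → [ɡ].
/a/ — between /ɡ/ and /d/; rule 1 does not apply here → [a].
/d/ (between /a/ and /i/): between two vowels, so rule 3 applies → [ɾ].
/i/ — between /d/ and /n/, before a nasal consonant — surfaces as [ĩ] (rule 1).
/n/ (between /i/ and /o/) is unaffected → [n].
/o/ (between /n/ and /r/): rule 1 targets it, but not before a nasal consonant → unchanged [o].
/r/ (word-final) is in the target of rule 4 but the environment (between two vowels) is not met → [r].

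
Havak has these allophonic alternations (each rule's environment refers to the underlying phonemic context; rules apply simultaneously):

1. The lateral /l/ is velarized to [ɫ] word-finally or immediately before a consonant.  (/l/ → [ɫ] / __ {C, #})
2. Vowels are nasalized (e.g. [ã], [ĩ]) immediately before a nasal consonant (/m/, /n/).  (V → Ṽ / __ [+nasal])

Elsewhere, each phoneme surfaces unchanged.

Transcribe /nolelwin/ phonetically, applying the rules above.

/o/ (between /n/ and /l/): rule 2 targets it, but not before a nasal consonant → unchanged [o].
/l/ (between /o/ and /e/): rule 1 targets it, but not word-finally or immediately before a consonant → unchanged [l].
/e/ (between /l/ and /l/) is in the target of rule 2 but the environment (before a nasal consonant) is not met → [e].
/l/ (between /e/ and /w/): word-finally or immediately before a consonant, so rule 1 applies → [ɫ].
/i/ (between /w/ and /n/) occurs before a nasal consonant → [ĩ] by rule 2.

[noleɫwĩn]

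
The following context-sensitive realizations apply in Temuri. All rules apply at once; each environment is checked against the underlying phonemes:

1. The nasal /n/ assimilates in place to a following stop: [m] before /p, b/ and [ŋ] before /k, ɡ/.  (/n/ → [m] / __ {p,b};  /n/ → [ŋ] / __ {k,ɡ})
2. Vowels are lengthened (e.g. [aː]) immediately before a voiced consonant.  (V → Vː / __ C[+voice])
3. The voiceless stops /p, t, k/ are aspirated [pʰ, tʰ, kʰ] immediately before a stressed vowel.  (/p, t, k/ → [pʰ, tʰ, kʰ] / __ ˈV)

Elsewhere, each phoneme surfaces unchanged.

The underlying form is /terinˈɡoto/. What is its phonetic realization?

[teːriːŋˈɡoto]

/t/ — word-initial; rule 3 does not apply here → [t].
/e/ (between /t/ and /r/): before a voiced consonant, so rule 2 applies → [eː].
/r/ stays [r].
/i/ — between /r/ and /n/, before a voiced consonant — surfaces as [iː] (rule 2).
/n/ (between /i/ and /ɡ/) occurs before a labial or velar stop → [ŋ] by rule 1.
/ɡ/ — not in any rule's target class → [ɡ].
/o/ (between /ɡ/ and /t/): rule 2 targets it, but not before a voiced consonant → unchanged [o].
/t/ — between /o/ and /o/; rule 3 does not apply here → [t].
/o/ (word-final): rule 2 targets it, but not before a voiced consonant → unchanged [o].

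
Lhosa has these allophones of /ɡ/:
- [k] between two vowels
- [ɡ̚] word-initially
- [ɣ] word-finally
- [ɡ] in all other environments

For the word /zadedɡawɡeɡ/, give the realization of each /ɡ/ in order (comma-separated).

Occurrence 1 (position 6): no conditioning environment matches → elsewhere allophone [ɡ].
Occurrence 2 (position 9): no conditioning environment matches → elsewhere allophone [ɡ].
Occurrence 3 (position 11): word-finally → [ɣ].

[ɡ], [ɡ], [ɣ]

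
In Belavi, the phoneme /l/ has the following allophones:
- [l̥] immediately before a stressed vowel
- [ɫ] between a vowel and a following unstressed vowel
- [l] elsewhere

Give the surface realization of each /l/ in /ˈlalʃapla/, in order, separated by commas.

Occurrence 1 (position 1): immediately before a stressed vowel → [l̥].
Occurrence 2 (position 3): no conditioning environment matches → elsewhere allophone [l].
Occurrence 3 (position 7): no conditioning environment matches → elsewhere allophone [l].

[l̥], [l], [l]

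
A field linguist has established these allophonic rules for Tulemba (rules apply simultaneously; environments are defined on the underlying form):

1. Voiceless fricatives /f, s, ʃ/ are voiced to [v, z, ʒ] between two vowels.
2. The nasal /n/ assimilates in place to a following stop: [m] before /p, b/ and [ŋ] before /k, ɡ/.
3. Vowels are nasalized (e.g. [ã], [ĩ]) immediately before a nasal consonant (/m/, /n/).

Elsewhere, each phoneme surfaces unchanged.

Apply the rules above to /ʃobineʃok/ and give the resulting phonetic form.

/ʃ/ (word-initial): rule 1 targets it, but not between two vowels → unchanged [ʃ].
/o/ — between /ʃ/ and /b/; rule 3 does not apply here → [o].
/b/ — not in any rule's target class → [b].
/i/ (between /b/ and /n/) occurs before a nasal consonant → [ĩ] by rule 3.
/n/ (between /i/ and /e/): rule 2 targets it, but not before a labial or velar stop → unchanged [n].
/e/ (between /n/ and /ʃ/) is in the target of rule 3 but the environment (before a nasal consonant) is not met → [e].
/ʃ/ (between /e/ and /o/): between two vowels, so rule 1 applies → [ʒ].
/o/ — between /ʃ/ and /k/; rule 3 does not apply here → [o].
/k/ stays [k].

[ʃobĩneʒok]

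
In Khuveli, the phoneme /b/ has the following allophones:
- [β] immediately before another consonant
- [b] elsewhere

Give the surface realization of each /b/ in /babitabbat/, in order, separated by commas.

[b], [b], [β], [b]

Occurrence 1 (position 1): no conditioning environment matches → elsewhere allophone [b].
Occurrence 2 (position 3): no conditioning environment matches → elsewhere allophone [b].
Occurrence 3 (position 7): immediately before another consonant → [β].
Occurrence 4 (position 8): no conditioning environment matches → elsewhere allophone [b].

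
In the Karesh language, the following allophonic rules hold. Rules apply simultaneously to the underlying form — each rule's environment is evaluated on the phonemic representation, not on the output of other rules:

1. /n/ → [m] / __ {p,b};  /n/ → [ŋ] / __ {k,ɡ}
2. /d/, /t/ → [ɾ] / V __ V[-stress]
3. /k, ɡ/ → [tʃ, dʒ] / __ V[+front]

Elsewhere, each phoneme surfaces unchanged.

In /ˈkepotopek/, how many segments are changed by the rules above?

2

Segments that undergo a rule: /k/ → [tʃ] (rule 3); /t/ → [ɾ] (rule 2).
All other segments surface unchanged.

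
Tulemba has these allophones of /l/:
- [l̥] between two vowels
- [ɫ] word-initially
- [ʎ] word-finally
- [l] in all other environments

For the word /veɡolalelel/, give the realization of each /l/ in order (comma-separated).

[l̥], [l̥], [l̥], [ʎ]

Occurrence 1 (position 5): between two vowels → [l̥].
Occurrence 2 (position 7): between two vowels → [l̥].
Occurrence 3 (position 9): between two vowels → [l̥].
Occurrence 4 (position 11): word-finally → [ʎ].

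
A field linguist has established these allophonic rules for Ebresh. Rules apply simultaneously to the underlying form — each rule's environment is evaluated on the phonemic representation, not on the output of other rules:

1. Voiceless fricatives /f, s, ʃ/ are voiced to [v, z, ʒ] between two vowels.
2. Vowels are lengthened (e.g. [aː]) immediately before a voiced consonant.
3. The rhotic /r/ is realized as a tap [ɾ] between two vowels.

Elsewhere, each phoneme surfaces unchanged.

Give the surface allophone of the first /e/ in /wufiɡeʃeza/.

[e]

/e/ (between /ɡ/ and /ʃ/): rule 2 targets it, but not before a voiced consonant → unchanged [e].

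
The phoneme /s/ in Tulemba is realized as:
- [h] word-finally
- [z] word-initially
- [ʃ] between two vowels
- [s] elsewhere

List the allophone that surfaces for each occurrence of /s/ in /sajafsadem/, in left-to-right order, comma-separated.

[z], [s]

Occurrence 1 (position 1): word-initially → [z].
Occurrence 2 (position 6): no conditioning environment matches → elsewhere allophone [s].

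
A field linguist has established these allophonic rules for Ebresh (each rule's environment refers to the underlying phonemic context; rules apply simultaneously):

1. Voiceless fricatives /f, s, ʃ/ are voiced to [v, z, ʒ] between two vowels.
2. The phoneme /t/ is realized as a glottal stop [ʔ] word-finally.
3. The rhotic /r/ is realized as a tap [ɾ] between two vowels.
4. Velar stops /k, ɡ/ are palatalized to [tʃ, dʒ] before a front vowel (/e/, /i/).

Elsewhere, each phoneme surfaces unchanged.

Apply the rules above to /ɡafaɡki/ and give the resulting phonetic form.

/ɡ/ (word-initial) is in the target of rule 4 but the environment (before a front vowel) is not met → [ɡ].
/a/ stays [a].
/f/ meets the environment for rule 1 (between two vowels) → [v].
/a/ — not in any rule's target class → [a].
/ɡ/ — between /a/ and /k/; rule 4 does not apply here → [ɡ].
Rule 4 applies to /k/ (between /ɡ/ and /i/: before a front vowel) → [tʃ].
/i/ — not in any rule's target class → [i].

[ɡavaɡtʃi]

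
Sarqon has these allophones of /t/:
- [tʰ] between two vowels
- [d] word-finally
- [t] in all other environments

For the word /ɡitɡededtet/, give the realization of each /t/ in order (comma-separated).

[t], [t], [d]

Occurrence 1 (position 3): no conditioning environment matches → elsewhere allophone [t].
Occurrence 2 (position 9): no conditioning environment matches → elsewhere allophone [t].
Occurrence 3 (position 11): word-finally → [d].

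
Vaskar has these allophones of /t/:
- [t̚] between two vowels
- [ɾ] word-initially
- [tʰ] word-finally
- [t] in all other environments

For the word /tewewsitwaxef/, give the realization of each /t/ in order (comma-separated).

[ɾ], [t]

Occurrence 1 (position 1): word-initially → [ɾ].
Occurrence 2 (position 8): no conditioning environment matches → elsewhere allophone [t].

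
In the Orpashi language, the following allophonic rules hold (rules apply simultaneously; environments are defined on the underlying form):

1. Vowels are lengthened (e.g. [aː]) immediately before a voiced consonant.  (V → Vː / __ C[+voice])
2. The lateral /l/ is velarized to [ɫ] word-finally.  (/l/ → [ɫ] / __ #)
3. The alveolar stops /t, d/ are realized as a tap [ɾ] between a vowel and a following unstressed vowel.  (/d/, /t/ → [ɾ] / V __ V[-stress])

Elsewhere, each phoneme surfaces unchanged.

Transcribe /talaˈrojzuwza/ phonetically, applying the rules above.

[taːlaːˈroːjzuːwza]

/t/ — word-initial; rule 3 does not apply here → [t].
/a/ (between /t/ and /l/) occurs before a voiced consonant → [aː] by rule 1.
/l/ — between /a/ and /a/; rule 2 does not apply here → [l].
Rule 1 applies to /a/ (between /l/ and /r/: before a voiced consonant) → [aː].
/r/ — not in any rule's target class → [r].
/o/ (between /r/ and /j/) occurs before a voiced consonant → [oː] by rule 1.
/j/ (between /o/ and /z/) is unaffected → [j].
/z/ (between /j/ and /u/) is unaffected → [z].
/u/ — between /z/ and /w/, before a voiced consonant — surfaces as [uː] (rule 1).
/w/ (between /u/ and /z/) is unaffected → [w].
/z/ (between /w/ and /a/) is unaffected → [z].
/a/ (word-final) is in the target of rule 1 but the environment (before a voiced consonant) is not met → [a].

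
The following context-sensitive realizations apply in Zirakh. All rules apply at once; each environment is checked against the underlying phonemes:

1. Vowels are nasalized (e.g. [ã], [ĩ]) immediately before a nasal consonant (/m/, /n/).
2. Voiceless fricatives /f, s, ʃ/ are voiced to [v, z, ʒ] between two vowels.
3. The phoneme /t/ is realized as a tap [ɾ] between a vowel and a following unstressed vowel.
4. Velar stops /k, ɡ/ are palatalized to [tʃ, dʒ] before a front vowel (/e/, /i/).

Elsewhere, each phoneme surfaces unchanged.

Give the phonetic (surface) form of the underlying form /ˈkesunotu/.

/k/ meets the environment for rule 4 (before a front vowel) → [tʃ].
/e/ (between /k/ and /s/) is in the target of rule 1 but the environment (before a nasal consonant) is not met → [e].
/s/ meets the environment for rule 2 (between two vowels) → [z].
/u/ (between /s/ and /n/) occurs before a nasal consonant → [ũ] by rule 1.
/n/ stays [n].
/o/ (between /n/ and /t/) fails the environment for rule 1, so it stays [o].
/t/ — between /o/ and /u/, between a vowel and a following unstressed vowel — surfaces as [ɾ] (rule 3).
/u/ (word-final) fails the environment for rule 1, so it stays [u].

[ˈtʃezũnoɾu]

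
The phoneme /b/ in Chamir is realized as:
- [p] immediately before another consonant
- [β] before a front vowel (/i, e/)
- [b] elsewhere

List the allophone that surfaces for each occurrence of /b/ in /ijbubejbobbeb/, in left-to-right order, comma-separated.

[b], [β], [b], [p], [β], [b]

Occurrence 1 (position 3): no conditioning environment matches → elsewhere allophone [b].
Occurrence 2 (position 5): before a front vowel (/i, e/) → [β].
Occurrence 3 (position 8): no conditioning environment matches → elsewhere allophone [b].
Occurrence 4 (position 10): immediately before another consonant → [p].
Occurrence 5 (position 11): before a front vowel (/i, e/) → [β].
Occurrence 6 (position 13): no conditioning environment matches → elsewhere allophone [b].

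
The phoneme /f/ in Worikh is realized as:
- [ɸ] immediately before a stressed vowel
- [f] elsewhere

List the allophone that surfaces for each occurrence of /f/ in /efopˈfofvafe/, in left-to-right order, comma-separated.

Occurrence 1 (position 2): no conditioning environment matches → elsewhere allophone [f].
Occurrence 2 (position 5): immediately before a stressed vowel → [ɸ].
Occurrence 3 (position 7): no conditioning environment matches → elsewhere allophone [f].
Occurrence 4 (position 10): no conditioning environment matches → elsewhere allophone [f].

[f], [ɸ], [f], [f]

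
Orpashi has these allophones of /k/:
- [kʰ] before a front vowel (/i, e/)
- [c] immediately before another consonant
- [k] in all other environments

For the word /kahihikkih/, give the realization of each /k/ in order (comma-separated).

Occurrence 1 (position 1): no conditioning environment matches → elsewhere allophone [k].
Occurrence 2 (position 7): immediately before another consonant → [c].
Occurrence 3 (position 8): before a front vowel (/i, e/) → [kʰ].

[k], [c], [kʰ]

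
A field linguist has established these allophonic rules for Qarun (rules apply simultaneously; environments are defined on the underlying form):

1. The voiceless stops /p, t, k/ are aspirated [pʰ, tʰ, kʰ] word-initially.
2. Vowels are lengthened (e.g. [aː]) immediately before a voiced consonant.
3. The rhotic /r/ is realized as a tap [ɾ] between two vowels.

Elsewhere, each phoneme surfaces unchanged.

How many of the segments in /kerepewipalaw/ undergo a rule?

6

Segments that undergo a rule: /k/ → [kʰ] (rule 1); /e/ → [eː] (rule 2); /r/ → [ɾ] (rule 3); /e/ → [eː] (rule 2); /a/ → [aː] (rule 2); /a/ → [aː] (rule 2).
All other segments surface unchanged.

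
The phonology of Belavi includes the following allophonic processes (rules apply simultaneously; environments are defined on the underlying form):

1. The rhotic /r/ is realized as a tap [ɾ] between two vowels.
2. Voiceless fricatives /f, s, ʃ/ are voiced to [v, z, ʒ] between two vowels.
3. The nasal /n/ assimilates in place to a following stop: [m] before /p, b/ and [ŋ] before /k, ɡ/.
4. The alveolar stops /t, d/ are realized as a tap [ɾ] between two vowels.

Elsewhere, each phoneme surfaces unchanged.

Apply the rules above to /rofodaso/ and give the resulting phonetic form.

/r/ — word-initial; rule 1 does not apply here → [r].
/o/ stays [o].
/f/ meets the environment for rule 2 (between two vowels) → [v].
/o/ — not in any rule's target class → [o].
/d/ — between /o/ and /a/, between two vowels — surfaces as [ɾ] (rule 4).
/a/ — not in any rule's target class → [a].
/s/ — between /a/ and /o/, between two vowels — surfaces as [z] (rule 2).
/o/ (word-final) is unaffected → [o].

[rovoɾazo]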